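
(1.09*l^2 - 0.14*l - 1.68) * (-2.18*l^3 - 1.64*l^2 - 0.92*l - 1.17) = -2.3762*l^5 - 1.4824*l^4 + 2.8892*l^3 + 1.6087*l^2 + 1.7094*l + 1.9656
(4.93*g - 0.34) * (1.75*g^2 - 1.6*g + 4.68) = 8.6275*g^3 - 8.483*g^2 + 23.6164*g - 1.5912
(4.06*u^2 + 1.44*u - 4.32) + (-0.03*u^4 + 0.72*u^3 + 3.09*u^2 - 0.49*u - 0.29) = -0.03*u^4 + 0.72*u^3 + 7.15*u^2 + 0.95*u - 4.61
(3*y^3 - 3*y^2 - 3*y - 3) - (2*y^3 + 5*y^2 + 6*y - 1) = y^3 - 8*y^2 - 9*y - 2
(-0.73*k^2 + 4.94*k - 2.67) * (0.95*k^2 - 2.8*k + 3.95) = -0.6935*k^4 + 6.737*k^3 - 19.252*k^2 + 26.989*k - 10.5465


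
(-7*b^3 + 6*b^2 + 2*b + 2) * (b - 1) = -7*b^4 + 13*b^3 - 4*b^2 - 2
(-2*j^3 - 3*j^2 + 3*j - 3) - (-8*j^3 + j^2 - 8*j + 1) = 6*j^3 - 4*j^2 + 11*j - 4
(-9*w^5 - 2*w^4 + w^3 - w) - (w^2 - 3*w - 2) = -9*w^5 - 2*w^4 + w^3 - w^2 + 2*w + 2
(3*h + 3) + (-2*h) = h + 3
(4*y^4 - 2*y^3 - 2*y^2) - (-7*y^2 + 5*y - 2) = 4*y^4 - 2*y^3 + 5*y^2 - 5*y + 2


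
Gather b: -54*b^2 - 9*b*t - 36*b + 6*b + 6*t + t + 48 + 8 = -54*b^2 + b*(-9*t - 30) + 7*t + 56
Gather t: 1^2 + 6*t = 6*t + 1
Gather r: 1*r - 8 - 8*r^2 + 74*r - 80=-8*r^2 + 75*r - 88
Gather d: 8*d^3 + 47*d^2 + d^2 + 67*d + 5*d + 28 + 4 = 8*d^3 + 48*d^2 + 72*d + 32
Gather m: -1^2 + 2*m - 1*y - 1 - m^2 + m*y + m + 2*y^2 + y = -m^2 + m*(y + 3) + 2*y^2 - 2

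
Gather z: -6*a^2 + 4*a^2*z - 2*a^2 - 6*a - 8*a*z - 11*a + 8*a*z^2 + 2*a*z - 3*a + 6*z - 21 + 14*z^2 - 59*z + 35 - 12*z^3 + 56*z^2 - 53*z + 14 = -8*a^2 - 20*a - 12*z^3 + z^2*(8*a + 70) + z*(4*a^2 - 6*a - 106) + 28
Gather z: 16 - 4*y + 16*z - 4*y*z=-4*y + z*(16 - 4*y) + 16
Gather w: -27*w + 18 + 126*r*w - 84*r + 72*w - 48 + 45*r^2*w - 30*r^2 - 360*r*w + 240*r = -30*r^2 + 156*r + w*(45*r^2 - 234*r + 45) - 30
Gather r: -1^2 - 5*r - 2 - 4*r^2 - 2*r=-4*r^2 - 7*r - 3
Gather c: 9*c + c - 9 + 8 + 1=10*c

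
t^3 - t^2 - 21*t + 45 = (t - 3)^2*(t + 5)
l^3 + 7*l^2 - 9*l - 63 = (l - 3)*(l + 3)*(l + 7)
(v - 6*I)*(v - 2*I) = v^2 - 8*I*v - 12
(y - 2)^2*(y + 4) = y^3 - 12*y + 16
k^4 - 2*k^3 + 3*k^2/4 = k^2*(k - 3/2)*(k - 1/2)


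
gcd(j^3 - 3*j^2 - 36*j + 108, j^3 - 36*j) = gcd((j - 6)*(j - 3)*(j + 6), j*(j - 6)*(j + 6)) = j^2 - 36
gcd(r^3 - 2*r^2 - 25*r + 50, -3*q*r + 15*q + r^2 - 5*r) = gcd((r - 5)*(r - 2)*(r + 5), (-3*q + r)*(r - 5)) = r - 5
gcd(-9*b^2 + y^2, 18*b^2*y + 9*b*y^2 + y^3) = 3*b + y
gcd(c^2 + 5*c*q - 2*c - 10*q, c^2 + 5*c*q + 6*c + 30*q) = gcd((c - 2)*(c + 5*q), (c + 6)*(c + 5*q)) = c + 5*q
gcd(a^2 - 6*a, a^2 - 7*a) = a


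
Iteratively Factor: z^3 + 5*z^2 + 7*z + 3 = (z + 3)*(z^2 + 2*z + 1) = (z + 1)*(z + 3)*(z + 1)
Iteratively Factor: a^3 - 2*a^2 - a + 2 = (a - 1)*(a^2 - a - 2) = (a - 2)*(a - 1)*(a + 1)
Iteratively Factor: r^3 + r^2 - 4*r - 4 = (r - 2)*(r^2 + 3*r + 2) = (r - 2)*(r + 1)*(r + 2)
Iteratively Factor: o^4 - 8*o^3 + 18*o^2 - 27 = (o - 3)*(o^3 - 5*o^2 + 3*o + 9) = (o - 3)^2*(o^2 - 2*o - 3) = (o - 3)^2*(o + 1)*(o - 3)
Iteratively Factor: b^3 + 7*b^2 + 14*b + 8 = (b + 1)*(b^2 + 6*b + 8) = (b + 1)*(b + 2)*(b + 4)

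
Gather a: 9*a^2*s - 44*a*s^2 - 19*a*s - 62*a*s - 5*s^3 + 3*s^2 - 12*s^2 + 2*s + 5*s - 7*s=9*a^2*s + a*(-44*s^2 - 81*s) - 5*s^3 - 9*s^2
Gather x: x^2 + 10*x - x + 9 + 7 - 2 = x^2 + 9*x + 14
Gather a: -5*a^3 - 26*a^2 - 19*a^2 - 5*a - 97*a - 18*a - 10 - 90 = -5*a^3 - 45*a^2 - 120*a - 100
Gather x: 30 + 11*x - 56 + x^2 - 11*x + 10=x^2 - 16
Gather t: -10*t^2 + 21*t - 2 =-10*t^2 + 21*t - 2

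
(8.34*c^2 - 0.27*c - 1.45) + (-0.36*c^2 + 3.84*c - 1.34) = 7.98*c^2 + 3.57*c - 2.79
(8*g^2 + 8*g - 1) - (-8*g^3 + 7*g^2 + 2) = 8*g^3 + g^2 + 8*g - 3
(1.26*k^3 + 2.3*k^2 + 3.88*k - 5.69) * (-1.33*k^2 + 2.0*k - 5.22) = -1.6758*k^5 - 0.539*k^4 - 7.1376*k^3 + 3.3217*k^2 - 31.6336*k + 29.7018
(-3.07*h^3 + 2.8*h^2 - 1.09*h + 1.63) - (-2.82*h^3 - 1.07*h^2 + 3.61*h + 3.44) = -0.25*h^3 + 3.87*h^2 - 4.7*h - 1.81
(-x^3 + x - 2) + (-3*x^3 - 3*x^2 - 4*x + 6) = -4*x^3 - 3*x^2 - 3*x + 4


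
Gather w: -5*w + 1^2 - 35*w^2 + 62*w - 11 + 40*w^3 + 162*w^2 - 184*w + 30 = 40*w^3 + 127*w^2 - 127*w + 20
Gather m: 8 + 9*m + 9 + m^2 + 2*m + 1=m^2 + 11*m + 18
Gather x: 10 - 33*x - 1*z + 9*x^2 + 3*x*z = 9*x^2 + x*(3*z - 33) - z + 10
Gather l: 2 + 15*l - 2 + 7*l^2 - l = 7*l^2 + 14*l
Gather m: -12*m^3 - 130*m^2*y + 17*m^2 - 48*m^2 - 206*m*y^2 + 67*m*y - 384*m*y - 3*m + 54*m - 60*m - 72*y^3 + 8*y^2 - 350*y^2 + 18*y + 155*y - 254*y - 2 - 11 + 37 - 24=-12*m^3 + m^2*(-130*y - 31) + m*(-206*y^2 - 317*y - 9) - 72*y^3 - 342*y^2 - 81*y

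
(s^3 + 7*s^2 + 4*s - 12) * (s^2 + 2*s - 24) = s^5 + 9*s^4 - 6*s^3 - 172*s^2 - 120*s + 288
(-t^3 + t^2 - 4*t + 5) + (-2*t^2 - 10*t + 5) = -t^3 - t^2 - 14*t + 10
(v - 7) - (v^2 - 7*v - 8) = -v^2 + 8*v + 1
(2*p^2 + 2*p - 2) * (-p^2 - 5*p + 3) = -2*p^4 - 12*p^3 - 2*p^2 + 16*p - 6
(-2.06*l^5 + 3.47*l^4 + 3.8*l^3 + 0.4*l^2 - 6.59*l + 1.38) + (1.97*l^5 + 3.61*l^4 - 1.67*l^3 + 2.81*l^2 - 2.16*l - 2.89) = -0.0900000000000001*l^5 + 7.08*l^4 + 2.13*l^3 + 3.21*l^2 - 8.75*l - 1.51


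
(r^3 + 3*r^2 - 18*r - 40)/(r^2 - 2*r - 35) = (r^2 - 2*r - 8)/(r - 7)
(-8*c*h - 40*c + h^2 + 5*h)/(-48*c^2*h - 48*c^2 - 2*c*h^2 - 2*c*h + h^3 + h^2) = (h + 5)/(6*c*h + 6*c + h^2 + h)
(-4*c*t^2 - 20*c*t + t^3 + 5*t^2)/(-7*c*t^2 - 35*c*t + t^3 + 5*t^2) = (-4*c + t)/(-7*c + t)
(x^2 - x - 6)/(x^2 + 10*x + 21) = (x^2 - x - 6)/(x^2 + 10*x + 21)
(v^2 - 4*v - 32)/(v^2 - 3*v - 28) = (v - 8)/(v - 7)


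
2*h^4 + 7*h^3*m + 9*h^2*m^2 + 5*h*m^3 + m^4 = (h + m)^3*(2*h + m)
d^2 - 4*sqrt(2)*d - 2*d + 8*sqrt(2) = (d - 2)*(d - 4*sqrt(2))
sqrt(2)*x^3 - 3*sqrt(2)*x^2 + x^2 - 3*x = x*(x - 3)*(sqrt(2)*x + 1)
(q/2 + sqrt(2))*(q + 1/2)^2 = q^3/2 + q^2/2 + sqrt(2)*q^2 + q/8 + sqrt(2)*q + sqrt(2)/4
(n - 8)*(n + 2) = n^2 - 6*n - 16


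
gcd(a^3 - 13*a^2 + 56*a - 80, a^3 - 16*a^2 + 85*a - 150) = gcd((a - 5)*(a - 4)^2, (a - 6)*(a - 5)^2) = a - 5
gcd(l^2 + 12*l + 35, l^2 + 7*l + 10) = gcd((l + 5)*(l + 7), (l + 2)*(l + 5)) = l + 5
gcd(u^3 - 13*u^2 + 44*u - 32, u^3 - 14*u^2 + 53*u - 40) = u^2 - 9*u + 8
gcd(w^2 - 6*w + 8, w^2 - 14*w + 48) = 1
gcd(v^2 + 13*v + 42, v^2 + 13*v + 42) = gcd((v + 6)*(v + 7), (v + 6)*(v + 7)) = v^2 + 13*v + 42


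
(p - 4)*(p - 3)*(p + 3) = p^3 - 4*p^2 - 9*p + 36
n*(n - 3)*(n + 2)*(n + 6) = n^4 + 5*n^3 - 12*n^2 - 36*n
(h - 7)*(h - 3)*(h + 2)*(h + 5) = h^4 - 3*h^3 - 39*h^2 + 47*h + 210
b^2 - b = b*(b - 1)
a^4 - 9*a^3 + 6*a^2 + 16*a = a*(a - 8)*(a - 2)*(a + 1)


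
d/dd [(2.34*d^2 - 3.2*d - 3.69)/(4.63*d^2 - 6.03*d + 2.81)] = (0.705799999999996*d^2 + 47.3202*d - 31.2427)/(21.4369*d^4 - 55.8378*d^3 + 62.3815*d^2 - 33.8886*d + 7.8961)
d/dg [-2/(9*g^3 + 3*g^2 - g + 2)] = 2*(27*g^2 + 6*g - 1)/(9*g^3 + 3*g^2 - g + 2)^2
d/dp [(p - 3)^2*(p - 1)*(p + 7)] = 4*p^3 - 68*p + 96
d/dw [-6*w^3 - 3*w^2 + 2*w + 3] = -18*w^2 - 6*w + 2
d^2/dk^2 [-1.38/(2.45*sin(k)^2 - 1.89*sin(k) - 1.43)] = (-33.1338*sin(k)^4 + 19.17027*sin(k)^3 + 25.431882*sin(k)^2 - 34.610814*sin(k) + 19.528656)/(-2.45*sin(k)^2 + 1.89*sin(k) + 1.43)^3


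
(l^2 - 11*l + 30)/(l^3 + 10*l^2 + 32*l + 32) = (l^2 - 11*l + 30)/(l^3 + 10*l^2 + 32*l + 32)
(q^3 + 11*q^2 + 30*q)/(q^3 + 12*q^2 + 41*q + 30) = q/(q + 1)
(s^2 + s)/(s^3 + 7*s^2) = (s + 1)/(s*(s + 7))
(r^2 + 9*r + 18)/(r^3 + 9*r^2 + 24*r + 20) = (r^2 + 9*r + 18)/(r^3 + 9*r^2 + 24*r + 20)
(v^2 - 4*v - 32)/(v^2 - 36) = (v^2 - 4*v - 32)/(v^2 - 36)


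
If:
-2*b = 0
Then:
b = 0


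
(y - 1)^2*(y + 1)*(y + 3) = y^4 + 2*y^3 - 4*y^2 - 2*y + 3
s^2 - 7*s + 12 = (s - 4)*(s - 3)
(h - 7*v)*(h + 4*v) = h^2 - 3*h*v - 28*v^2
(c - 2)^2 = c^2 - 4*c + 4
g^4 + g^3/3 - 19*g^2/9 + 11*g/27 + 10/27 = (g - 1)*(g - 2/3)*(g + 1/3)*(g + 5/3)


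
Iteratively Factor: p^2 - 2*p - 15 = (p - 5)*(p + 3)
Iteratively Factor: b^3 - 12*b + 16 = (b + 4)*(b^2 - 4*b + 4) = (b - 2)*(b + 4)*(b - 2)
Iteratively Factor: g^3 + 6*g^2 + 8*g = (g + 4)*(g^2 + 2*g) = (g + 2)*(g + 4)*(g)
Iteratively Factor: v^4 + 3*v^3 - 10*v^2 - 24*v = (v)*(v^3 + 3*v^2 - 10*v - 24) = v*(v - 3)*(v^2 + 6*v + 8) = v*(v - 3)*(v + 4)*(v + 2)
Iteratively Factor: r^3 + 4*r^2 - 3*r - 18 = (r + 3)*(r^2 + r - 6) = (r - 2)*(r + 3)*(r + 3)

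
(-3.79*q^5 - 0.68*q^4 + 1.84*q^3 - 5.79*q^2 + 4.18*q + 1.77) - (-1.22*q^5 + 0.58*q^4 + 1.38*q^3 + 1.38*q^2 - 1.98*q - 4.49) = -2.57*q^5 - 1.26*q^4 + 0.46*q^3 - 7.17*q^2 + 6.16*q + 6.26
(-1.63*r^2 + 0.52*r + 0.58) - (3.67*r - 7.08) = -1.63*r^2 - 3.15*r + 7.66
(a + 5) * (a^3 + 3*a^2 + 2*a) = a^4 + 8*a^3 + 17*a^2 + 10*a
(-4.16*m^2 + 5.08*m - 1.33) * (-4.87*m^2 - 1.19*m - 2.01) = 20.2592*m^4 - 19.7892*m^3 + 8.7935*m^2 - 8.6281*m + 2.6733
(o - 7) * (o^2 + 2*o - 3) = o^3 - 5*o^2 - 17*o + 21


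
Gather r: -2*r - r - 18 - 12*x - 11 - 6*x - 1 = -3*r - 18*x - 30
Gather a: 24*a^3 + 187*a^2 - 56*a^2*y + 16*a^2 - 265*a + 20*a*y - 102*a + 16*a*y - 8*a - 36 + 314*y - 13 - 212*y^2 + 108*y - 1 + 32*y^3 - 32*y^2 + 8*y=24*a^3 + a^2*(203 - 56*y) + a*(36*y - 375) + 32*y^3 - 244*y^2 + 430*y - 50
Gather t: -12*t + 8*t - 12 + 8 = -4*t - 4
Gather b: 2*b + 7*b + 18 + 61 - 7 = 9*b + 72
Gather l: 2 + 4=6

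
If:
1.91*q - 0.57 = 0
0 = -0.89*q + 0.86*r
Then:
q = 0.30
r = 0.31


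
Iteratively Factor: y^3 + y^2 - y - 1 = (y + 1)*(y^2 - 1) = (y + 1)^2*(y - 1)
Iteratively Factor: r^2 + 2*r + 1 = (r + 1)*(r + 1)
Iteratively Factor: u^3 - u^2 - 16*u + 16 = (u + 4)*(u^2 - 5*u + 4) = (u - 4)*(u + 4)*(u - 1)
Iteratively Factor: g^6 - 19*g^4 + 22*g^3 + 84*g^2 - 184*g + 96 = (g - 2)*(g^5 + 2*g^4 - 15*g^3 - 8*g^2 + 68*g - 48) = (g - 2)^2*(g^4 + 4*g^3 - 7*g^2 - 22*g + 24) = (g - 2)^2*(g + 4)*(g^3 - 7*g + 6) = (g - 2)^2*(g + 3)*(g + 4)*(g^2 - 3*g + 2) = (g - 2)^2*(g - 1)*(g + 3)*(g + 4)*(g - 2)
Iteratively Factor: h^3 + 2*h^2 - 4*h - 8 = (h + 2)*(h^2 - 4) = (h + 2)^2*(h - 2)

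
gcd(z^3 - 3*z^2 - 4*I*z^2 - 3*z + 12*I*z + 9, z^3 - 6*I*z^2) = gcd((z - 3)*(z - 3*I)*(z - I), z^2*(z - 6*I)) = 1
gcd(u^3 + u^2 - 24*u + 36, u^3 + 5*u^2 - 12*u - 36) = u^2 + 3*u - 18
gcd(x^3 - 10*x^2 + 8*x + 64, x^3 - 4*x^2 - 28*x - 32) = x^2 - 6*x - 16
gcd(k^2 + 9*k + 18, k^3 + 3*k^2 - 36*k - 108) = k^2 + 9*k + 18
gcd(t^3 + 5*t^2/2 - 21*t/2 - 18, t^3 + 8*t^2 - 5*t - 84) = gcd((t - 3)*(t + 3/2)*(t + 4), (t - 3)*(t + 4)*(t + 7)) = t^2 + t - 12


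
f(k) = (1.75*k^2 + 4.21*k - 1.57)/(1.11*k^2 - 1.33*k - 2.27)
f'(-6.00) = -0.11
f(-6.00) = 0.79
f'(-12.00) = -0.03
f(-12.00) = 1.15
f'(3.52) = -2.47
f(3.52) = 5.14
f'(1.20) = -5.27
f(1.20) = -2.65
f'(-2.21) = -0.97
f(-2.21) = -0.38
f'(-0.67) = -15.22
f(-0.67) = 4.09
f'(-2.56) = -0.65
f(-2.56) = -0.10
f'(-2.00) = -1.32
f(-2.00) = -0.62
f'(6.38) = -0.27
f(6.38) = 2.80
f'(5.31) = -0.48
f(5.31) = 3.19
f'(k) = (1.33 - 2.22*k)*(1.75*k^2 + 4.21*k - 1.57)/(1.11*k^2 - 1.33*k - 2.27)^2 + (3.5*k + 4.21)/(1.11*k^2 - 1.33*k - 2.27) = (-7.0006*k^2 - 4.4596*k - 11.6448)/(1.2321*k^4 - 2.9526*k^3 - 3.2705*k^2 + 6.0382*k + 5.1529)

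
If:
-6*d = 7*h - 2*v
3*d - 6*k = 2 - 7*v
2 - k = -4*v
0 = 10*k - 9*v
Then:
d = 94/93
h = -228/217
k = -18/31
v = -20/31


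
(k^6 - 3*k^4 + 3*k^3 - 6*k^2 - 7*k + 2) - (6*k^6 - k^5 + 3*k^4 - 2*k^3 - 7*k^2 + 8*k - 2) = -5*k^6 + k^5 - 6*k^4 + 5*k^3 + k^2 - 15*k + 4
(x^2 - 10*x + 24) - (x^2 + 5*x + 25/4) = 71/4 - 15*x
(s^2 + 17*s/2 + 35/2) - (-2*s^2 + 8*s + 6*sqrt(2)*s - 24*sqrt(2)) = 3*s^2 - 6*sqrt(2)*s + s/2 + 35/2 + 24*sqrt(2)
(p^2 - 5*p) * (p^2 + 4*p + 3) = p^4 - p^3 - 17*p^2 - 15*p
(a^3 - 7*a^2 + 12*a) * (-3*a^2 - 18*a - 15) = -3*a^5 + 3*a^4 + 75*a^3 - 111*a^2 - 180*a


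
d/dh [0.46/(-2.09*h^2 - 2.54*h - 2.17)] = (1.9228*h + 1.1684)/(2.09*h^2 + 2.54*h + 2.17)^2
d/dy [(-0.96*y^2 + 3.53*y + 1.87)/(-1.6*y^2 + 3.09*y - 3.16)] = (2.6816*y^2 + 12.0512*y - 16.9331)/(2.56*y^4 - 9.888*y^3 + 19.6601*y^2 - 19.5288*y + 9.9856)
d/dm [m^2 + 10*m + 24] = 2*m + 10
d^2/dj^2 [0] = 0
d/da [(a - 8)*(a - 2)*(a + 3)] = 3*a^2 - 14*a - 14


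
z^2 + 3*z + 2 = (z + 1)*(z + 2)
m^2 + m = m*(m + 1)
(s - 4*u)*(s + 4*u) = s^2 - 16*u^2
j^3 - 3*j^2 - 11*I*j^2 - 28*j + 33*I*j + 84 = (j - 3)*(j - 7*I)*(j - 4*I)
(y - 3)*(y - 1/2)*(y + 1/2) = y^3 - 3*y^2 - y/4 + 3/4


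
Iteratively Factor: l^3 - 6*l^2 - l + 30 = (l + 2)*(l^2 - 8*l + 15) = (l - 5)*(l + 2)*(l - 3)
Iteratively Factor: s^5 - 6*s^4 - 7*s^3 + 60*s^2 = (s - 5)*(s^4 - s^3 - 12*s^2) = s*(s - 5)*(s^3 - s^2 - 12*s) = s*(s - 5)*(s + 3)*(s^2 - 4*s) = s*(s - 5)*(s - 4)*(s + 3)*(s)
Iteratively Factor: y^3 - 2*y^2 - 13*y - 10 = (y + 1)*(y^2 - 3*y - 10) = (y + 1)*(y + 2)*(y - 5)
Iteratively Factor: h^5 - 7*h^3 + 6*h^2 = (h)*(h^4 - 7*h^2 + 6*h) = h*(h - 2)*(h^3 + 2*h^2 - 3*h) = h*(h - 2)*(h + 3)*(h^2 - h) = h^2*(h - 2)*(h + 3)*(h - 1)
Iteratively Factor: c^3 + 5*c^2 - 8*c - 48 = (c + 4)*(c^2 + c - 12) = (c - 3)*(c + 4)*(c + 4)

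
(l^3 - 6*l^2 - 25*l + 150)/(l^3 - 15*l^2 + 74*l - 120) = (l + 5)/(l - 4)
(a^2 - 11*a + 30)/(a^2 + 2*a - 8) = (a^2 - 11*a + 30)/(a^2 + 2*a - 8)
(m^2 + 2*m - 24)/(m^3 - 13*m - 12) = (m + 6)/(m^2 + 4*m + 3)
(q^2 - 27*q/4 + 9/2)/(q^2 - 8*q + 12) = (q - 3/4)/(q - 2)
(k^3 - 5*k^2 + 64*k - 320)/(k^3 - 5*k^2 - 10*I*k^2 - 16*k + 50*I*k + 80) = (k + 8*I)/(k - 2*I)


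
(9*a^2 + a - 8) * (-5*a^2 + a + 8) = -45*a^4 + 4*a^3 + 113*a^2 - 64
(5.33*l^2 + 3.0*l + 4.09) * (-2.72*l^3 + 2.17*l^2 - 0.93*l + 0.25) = -14.4976*l^5 + 3.4061*l^4 - 9.5717*l^3 + 7.4178*l^2 - 3.0537*l + 1.0225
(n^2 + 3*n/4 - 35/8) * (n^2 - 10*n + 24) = n^4 - 37*n^3/4 + 97*n^2/8 + 247*n/4 - 105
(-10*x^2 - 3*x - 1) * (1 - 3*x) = 30*x^3 - x^2 - 1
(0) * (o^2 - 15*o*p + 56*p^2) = 0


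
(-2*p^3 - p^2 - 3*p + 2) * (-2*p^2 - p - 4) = 4*p^5 + 4*p^4 + 15*p^3 + 3*p^2 + 10*p - 8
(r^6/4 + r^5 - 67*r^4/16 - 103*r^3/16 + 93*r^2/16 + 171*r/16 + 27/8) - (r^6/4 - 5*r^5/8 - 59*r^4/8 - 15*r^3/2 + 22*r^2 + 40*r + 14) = 13*r^5/8 + 51*r^4/16 + 17*r^3/16 - 259*r^2/16 - 469*r/16 - 85/8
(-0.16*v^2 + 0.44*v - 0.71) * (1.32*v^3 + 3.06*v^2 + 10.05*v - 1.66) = -0.2112*v^5 + 0.0911999999999999*v^4 - 1.1988*v^3 + 2.515*v^2 - 7.8659*v + 1.1786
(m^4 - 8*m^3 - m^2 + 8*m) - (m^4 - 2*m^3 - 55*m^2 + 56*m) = -6*m^3 + 54*m^2 - 48*m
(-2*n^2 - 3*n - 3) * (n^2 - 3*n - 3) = -2*n^4 + 3*n^3 + 12*n^2 + 18*n + 9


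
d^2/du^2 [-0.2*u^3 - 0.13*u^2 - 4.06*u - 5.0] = -1.2*u - 0.26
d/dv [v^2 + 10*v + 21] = 2*v + 10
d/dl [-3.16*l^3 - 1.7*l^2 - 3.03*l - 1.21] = -9.48*l^2 - 3.4*l - 3.03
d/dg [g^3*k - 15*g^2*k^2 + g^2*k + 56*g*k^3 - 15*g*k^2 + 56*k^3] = k*(3*g^2 - 30*g*k + 2*g + 56*k^2 - 15*k)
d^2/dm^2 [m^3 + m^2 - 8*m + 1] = 6*m + 2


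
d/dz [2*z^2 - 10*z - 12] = 4*z - 10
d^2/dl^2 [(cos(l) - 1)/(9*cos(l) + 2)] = 11*(9*cos(l)^2 - 2*cos(l) - 18)/(9*cos(l) + 2)^3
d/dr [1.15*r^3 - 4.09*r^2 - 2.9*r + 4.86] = 3.45*r^2 - 8.18*r - 2.9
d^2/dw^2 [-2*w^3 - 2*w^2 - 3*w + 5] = -12*w - 4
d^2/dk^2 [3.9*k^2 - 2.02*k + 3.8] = 7.80000000000000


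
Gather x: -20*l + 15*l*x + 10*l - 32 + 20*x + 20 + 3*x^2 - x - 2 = -10*l + 3*x^2 + x*(15*l + 19) - 14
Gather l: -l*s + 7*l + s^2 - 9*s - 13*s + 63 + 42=l*(7 - s) + s^2 - 22*s + 105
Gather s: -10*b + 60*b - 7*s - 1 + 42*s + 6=50*b + 35*s + 5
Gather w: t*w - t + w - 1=-t + w*(t + 1) - 1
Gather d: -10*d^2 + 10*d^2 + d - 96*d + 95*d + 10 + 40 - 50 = 0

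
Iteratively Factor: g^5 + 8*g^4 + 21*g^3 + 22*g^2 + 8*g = (g)*(g^4 + 8*g^3 + 21*g^2 + 22*g + 8) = g*(g + 4)*(g^3 + 4*g^2 + 5*g + 2) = g*(g + 1)*(g + 4)*(g^2 + 3*g + 2) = g*(g + 1)*(g + 2)*(g + 4)*(g + 1)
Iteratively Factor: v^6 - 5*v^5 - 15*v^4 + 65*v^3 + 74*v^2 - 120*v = (v - 5)*(v^5 - 15*v^3 - 10*v^2 + 24*v) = (v - 5)*(v - 4)*(v^4 + 4*v^3 + v^2 - 6*v) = (v - 5)*(v - 4)*(v - 1)*(v^3 + 5*v^2 + 6*v) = (v - 5)*(v - 4)*(v - 1)*(v + 2)*(v^2 + 3*v) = (v - 5)*(v - 4)*(v - 1)*(v + 2)*(v + 3)*(v)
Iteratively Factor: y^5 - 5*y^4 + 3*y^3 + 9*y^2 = (y)*(y^4 - 5*y^3 + 3*y^2 + 9*y) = y*(y - 3)*(y^3 - 2*y^2 - 3*y) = y*(y - 3)^2*(y^2 + y) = y^2*(y - 3)^2*(y + 1)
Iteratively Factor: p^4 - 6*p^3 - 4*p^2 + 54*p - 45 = (p - 5)*(p^3 - p^2 - 9*p + 9) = (p - 5)*(p - 3)*(p^2 + 2*p - 3) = (p - 5)*(p - 3)*(p - 1)*(p + 3)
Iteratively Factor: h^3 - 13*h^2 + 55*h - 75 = (h - 3)*(h^2 - 10*h + 25) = (h - 5)*(h - 3)*(h - 5)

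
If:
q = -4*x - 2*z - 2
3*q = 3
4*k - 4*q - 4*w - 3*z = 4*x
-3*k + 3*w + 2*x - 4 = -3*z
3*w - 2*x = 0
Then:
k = -2/3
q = 1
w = -13/6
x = -13/4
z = 5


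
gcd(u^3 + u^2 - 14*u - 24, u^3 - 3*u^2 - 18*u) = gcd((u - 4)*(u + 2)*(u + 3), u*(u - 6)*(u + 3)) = u + 3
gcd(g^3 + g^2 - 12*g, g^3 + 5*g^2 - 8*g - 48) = g^2 + g - 12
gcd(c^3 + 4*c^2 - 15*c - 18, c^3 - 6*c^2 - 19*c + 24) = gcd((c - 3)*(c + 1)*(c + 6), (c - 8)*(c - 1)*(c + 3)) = 1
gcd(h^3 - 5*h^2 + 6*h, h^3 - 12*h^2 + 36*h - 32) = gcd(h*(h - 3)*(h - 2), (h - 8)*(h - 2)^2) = h - 2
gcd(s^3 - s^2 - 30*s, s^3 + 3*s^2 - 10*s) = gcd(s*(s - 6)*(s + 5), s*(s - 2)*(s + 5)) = s^2 + 5*s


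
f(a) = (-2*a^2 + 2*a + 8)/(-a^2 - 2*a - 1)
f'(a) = (2 - 4*a)/(-a^2 - 2*a - 1) + (2*a + 2)*(-2*a^2 + 2*a + 8)/(-a^2 - 2*a - 1)^2 = 2*(3*a + 7)/(a^3 + 3*a^2 + 3*a + 1)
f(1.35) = -1.28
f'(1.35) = 1.70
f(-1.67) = 2.04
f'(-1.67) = -13.23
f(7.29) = 1.22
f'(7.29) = 0.10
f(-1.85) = 3.52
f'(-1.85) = -4.72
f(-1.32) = -18.31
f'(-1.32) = -185.55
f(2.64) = 0.05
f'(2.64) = 0.62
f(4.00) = 0.64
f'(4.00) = 0.30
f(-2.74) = 4.13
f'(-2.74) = 0.46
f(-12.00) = 2.51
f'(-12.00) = 0.04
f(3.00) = 0.25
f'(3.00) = 0.50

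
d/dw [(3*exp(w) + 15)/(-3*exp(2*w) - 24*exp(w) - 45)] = exp(w)/(exp(2*w) + 6*exp(w) + 9)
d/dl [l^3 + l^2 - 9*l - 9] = 3*l^2 + 2*l - 9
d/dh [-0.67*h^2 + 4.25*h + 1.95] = 4.25 - 1.34*h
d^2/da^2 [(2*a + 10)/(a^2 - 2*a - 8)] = 4*(3*(-a - 1)*(-a^2 + 2*a + 8) - 4*(a - 1)^2*(a + 5))/(-a^2 + 2*a + 8)^3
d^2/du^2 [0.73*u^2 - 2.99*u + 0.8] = 1.46000000000000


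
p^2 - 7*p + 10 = (p - 5)*(p - 2)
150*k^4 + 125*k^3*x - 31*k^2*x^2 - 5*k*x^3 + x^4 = (-6*k + x)*(-5*k + x)*(k + x)*(5*k + x)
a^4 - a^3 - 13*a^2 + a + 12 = (a - 4)*(a - 1)*(a + 1)*(a + 3)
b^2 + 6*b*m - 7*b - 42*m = (b - 7)*(b + 6*m)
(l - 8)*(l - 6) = l^2 - 14*l + 48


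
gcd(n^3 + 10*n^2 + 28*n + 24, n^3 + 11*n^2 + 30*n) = n + 6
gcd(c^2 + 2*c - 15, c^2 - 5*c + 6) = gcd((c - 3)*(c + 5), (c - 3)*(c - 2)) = c - 3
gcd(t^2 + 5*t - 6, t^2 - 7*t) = 1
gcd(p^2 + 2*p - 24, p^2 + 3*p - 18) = p + 6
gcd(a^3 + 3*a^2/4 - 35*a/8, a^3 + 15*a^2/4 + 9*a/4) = a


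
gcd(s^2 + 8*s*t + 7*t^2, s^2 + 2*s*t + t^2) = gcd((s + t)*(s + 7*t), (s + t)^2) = s + t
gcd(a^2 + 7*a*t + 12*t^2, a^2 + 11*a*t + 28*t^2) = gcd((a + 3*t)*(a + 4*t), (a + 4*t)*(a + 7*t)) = a + 4*t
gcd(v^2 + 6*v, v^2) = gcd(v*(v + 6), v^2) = v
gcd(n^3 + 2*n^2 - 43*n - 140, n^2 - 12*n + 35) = n - 7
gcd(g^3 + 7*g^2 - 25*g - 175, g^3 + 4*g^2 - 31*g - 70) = g^2 + 2*g - 35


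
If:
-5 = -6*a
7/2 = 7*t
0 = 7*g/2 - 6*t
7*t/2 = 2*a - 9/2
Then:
No Solution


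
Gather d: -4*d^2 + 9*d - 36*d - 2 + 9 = -4*d^2 - 27*d + 7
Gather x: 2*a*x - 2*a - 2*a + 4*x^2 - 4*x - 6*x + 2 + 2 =-4*a + 4*x^2 + x*(2*a - 10) + 4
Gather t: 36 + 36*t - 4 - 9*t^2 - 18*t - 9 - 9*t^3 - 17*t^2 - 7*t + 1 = -9*t^3 - 26*t^2 + 11*t + 24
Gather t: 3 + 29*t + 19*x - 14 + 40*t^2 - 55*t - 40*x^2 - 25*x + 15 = 40*t^2 - 26*t - 40*x^2 - 6*x + 4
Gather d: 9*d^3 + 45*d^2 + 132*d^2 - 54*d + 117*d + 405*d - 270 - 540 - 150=9*d^3 + 177*d^2 + 468*d - 960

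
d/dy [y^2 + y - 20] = 2*y + 1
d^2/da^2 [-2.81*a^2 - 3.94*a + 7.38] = -5.62000000000000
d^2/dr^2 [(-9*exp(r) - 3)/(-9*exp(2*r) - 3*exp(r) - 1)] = (729*exp(3*r) + 729*exp(2*r) - 243*exp(r) - 108)*exp(2*r)/(729*exp(6*r) + 729*exp(5*r) + 486*exp(4*r) + 189*exp(3*r) + 54*exp(2*r) + 9*exp(r) + 1)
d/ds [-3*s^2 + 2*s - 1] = 2 - 6*s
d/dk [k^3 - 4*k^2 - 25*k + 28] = 3*k^2 - 8*k - 25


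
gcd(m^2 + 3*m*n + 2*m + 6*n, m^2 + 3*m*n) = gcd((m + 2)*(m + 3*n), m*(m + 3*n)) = m + 3*n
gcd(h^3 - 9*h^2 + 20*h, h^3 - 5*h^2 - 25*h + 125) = h - 5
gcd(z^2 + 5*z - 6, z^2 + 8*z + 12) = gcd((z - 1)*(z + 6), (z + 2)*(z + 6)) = z + 6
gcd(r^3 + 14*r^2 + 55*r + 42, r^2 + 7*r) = r + 7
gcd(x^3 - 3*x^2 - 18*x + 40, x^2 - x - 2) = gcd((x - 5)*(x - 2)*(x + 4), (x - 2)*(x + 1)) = x - 2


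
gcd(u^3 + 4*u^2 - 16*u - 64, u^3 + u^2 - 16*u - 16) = u^2 - 16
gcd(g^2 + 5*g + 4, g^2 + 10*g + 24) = g + 4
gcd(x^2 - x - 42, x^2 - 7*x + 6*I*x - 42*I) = x - 7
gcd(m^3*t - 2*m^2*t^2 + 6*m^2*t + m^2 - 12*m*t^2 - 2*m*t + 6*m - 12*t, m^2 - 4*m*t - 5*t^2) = 1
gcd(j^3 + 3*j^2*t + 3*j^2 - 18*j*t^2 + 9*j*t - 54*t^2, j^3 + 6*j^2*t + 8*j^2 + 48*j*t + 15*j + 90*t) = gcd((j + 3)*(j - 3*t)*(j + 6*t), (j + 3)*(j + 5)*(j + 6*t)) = j^2 + 6*j*t + 3*j + 18*t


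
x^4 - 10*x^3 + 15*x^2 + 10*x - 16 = (x - 8)*(x - 2)*(x - 1)*(x + 1)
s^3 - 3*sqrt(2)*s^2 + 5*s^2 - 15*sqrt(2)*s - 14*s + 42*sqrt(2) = (s - 2)*(s + 7)*(s - 3*sqrt(2))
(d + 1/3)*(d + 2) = d^2 + 7*d/3 + 2/3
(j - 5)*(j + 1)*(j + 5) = j^3 + j^2 - 25*j - 25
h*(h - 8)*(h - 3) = h^3 - 11*h^2 + 24*h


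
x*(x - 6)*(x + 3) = x^3 - 3*x^2 - 18*x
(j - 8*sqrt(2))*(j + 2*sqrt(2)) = j^2 - 6*sqrt(2)*j - 32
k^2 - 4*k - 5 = (k - 5)*(k + 1)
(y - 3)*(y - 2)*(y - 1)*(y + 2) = y^4 - 4*y^3 - y^2 + 16*y - 12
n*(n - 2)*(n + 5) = n^3 + 3*n^2 - 10*n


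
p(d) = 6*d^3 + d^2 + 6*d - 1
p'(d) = 18*d^2 + 2*d + 6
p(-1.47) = -26.72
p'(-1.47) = 41.96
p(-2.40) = -92.58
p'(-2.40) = 104.88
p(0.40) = 1.94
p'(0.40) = 9.68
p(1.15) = 16.35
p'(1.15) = 32.10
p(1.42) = 26.72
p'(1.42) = 45.14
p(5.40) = 1005.34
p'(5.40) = 541.68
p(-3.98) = -387.31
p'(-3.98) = 283.17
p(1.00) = 12.00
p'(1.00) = 26.00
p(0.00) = -1.00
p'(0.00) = 6.00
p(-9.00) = -4348.00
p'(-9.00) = 1446.00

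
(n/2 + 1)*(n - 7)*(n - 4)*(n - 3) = n^4/2 - 6*n^3 + 33*n^2/2 + 19*n - 84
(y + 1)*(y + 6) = y^2 + 7*y + 6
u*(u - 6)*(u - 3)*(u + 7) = u^4 - 2*u^3 - 45*u^2 + 126*u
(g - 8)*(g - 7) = g^2 - 15*g + 56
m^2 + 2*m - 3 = (m - 1)*(m + 3)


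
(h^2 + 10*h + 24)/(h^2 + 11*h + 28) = (h + 6)/(h + 7)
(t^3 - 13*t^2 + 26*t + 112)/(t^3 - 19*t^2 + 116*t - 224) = (t + 2)/(t - 4)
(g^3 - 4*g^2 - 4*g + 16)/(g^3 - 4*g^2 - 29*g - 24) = (-g^3 + 4*g^2 + 4*g - 16)/(-g^3 + 4*g^2 + 29*g + 24)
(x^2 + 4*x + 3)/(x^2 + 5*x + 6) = (x + 1)/(x + 2)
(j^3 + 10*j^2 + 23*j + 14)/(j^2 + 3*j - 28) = (j^2 + 3*j + 2)/(j - 4)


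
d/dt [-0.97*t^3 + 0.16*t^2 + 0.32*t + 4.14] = -2.91*t^2 + 0.32*t + 0.32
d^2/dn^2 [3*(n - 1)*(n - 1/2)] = 6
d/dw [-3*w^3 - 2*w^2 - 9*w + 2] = -9*w^2 - 4*w - 9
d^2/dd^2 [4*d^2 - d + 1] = 8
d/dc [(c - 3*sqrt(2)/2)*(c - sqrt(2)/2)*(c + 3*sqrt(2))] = 3*c^2 + 2*sqrt(2)*c - 21/2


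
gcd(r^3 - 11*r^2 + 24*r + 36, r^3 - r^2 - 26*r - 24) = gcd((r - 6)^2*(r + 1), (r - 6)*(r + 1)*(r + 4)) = r^2 - 5*r - 6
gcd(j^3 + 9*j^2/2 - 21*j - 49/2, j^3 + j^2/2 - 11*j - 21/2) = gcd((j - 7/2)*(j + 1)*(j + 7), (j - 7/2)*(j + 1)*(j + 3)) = j^2 - 5*j/2 - 7/2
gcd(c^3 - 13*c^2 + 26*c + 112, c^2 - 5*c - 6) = 1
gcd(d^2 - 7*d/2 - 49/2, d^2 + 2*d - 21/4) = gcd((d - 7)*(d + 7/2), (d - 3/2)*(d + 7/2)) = d + 7/2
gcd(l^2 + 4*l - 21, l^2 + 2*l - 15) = l - 3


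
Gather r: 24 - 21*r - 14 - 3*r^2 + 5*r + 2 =-3*r^2 - 16*r + 12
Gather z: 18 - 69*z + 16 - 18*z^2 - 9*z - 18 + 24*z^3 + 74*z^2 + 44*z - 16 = 24*z^3 + 56*z^2 - 34*z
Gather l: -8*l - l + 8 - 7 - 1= -9*l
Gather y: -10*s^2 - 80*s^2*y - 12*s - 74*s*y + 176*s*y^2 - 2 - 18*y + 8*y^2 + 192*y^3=-10*s^2 - 12*s + 192*y^3 + y^2*(176*s + 8) + y*(-80*s^2 - 74*s - 18) - 2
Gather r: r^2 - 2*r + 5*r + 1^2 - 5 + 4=r^2 + 3*r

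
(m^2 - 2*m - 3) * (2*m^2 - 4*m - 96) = 2*m^4 - 8*m^3 - 94*m^2 + 204*m + 288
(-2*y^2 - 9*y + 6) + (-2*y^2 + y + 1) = -4*y^2 - 8*y + 7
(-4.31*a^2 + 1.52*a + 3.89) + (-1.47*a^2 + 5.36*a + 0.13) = -5.78*a^2 + 6.88*a + 4.02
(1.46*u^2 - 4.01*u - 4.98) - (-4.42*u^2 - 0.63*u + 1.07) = 5.88*u^2 - 3.38*u - 6.05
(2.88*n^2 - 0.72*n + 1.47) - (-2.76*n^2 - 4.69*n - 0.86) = 5.64*n^2 + 3.97*n + 2.33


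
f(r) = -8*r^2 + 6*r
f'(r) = 6 - 16*r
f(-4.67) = -202.49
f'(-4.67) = 80.72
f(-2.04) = -45.53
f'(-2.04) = 38.64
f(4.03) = -105.75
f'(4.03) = -58.48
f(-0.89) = -11.68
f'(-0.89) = 20.24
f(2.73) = -43.24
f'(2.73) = -37.68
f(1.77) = -14.44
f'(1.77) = -22.32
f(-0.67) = -7.61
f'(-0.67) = 16.72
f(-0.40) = -3.68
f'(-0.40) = 12.40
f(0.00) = 0.00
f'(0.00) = 6.00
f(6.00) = -252.00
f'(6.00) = -90.00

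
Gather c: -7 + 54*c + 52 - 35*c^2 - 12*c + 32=-35*c^2 + 42*c + 77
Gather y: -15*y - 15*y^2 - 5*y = -15*y^2 - 20*y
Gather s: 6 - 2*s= 6 - 2*s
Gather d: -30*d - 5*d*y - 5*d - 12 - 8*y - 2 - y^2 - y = d*(-5*y - 35) - y^2 - 9*y - 14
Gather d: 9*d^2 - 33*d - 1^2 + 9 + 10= 9*d^2 - 33*d + 18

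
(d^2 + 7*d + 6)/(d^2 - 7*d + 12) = (d^2 + 7*d + 6)/(d^2 - 7*d + 12)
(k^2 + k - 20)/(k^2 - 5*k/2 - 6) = 2*(k + 5)/(2*k + 3)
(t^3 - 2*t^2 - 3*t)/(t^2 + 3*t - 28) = t*(t^2 - 2*t - 3)/(t^2 + 3*t - 28)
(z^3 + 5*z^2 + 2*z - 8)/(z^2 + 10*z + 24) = (z^2 + z - 2)/(z + 6)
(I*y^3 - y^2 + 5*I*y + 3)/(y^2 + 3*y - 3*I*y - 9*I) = (I*y^3 - y^2 + 5*I*y + 3)/(y^2 + 3*y*(1 - I) - 9*I)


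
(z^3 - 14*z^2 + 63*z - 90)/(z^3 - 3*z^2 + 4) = (z^3 - 14*z^2 + 63*z - 90)/(z^3 - 3*z^2 + 4)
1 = 1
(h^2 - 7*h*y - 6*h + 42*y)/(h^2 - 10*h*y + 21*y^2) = (6 - h)/(-h + 3*y)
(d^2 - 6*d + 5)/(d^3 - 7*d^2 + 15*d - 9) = (d - 5)/(d^2 - 6*d + 9)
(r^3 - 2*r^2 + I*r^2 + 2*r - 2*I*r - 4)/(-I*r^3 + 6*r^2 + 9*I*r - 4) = (-r^3 + 2*r^2 - I*r^2 - 2*r + 2*I*r + 4)/(I*r^3 - 6*r^2 - 9*I*r + 4)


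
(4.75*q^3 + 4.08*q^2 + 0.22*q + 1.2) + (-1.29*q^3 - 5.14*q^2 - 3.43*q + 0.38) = 3.46*q^3 - 1.06*q^2 - 3.21*q + 1.58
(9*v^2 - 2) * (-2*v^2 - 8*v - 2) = -18*v^4 - 72*v^3 - 14*v^2 + 16*v + 4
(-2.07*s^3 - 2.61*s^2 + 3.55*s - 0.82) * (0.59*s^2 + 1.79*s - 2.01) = -1.2213*s^5 - 5.2452*s^4 + 1.5833*s^3 + 11.1168*s^2 - 8.6033*s + 1.6482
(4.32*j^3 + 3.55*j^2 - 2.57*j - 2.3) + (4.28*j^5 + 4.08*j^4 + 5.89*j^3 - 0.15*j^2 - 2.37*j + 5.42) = 4.28*j^5 + 4.08*j^4 + 10.21*j^3 + 3.4*j^2 - 4.94*j + 3.12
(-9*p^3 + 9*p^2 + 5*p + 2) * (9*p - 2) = -81*p^4 + 99*p^3 + 27*p^2 + 8*p - 4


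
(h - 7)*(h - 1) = h^2 - 8*h + 7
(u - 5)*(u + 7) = u^2 + 2*u - 35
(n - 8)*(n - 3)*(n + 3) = n^3 - 8*n^2 - 9*n + 72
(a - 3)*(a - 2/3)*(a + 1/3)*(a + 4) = a^4 + 2*a^3/3 - 113*a^2/9 + 34*a/9 + 8/3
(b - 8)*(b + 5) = b^2 - 3*b - 40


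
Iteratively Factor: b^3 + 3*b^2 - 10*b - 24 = (b + 4)*(b^2 - b - 6) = (b + 2)*(b + 4)*(b - 3)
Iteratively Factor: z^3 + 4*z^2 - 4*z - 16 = (z + 4)*(z^2 - 4) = (z - 2)*(z + 4)*(z + 2)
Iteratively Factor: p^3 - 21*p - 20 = (p + 4)*(p^2 - 4*p - 5) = (p + 1)*(p + 4)*(p - 5)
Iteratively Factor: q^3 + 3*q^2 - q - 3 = (q - 1)*(q^2 + 4*q + 3) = (q - 1)*(q + 1)*(q + 3)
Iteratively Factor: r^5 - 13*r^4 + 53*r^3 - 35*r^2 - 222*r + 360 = (r - 3)*(r^4 - 10*r^3 + 23*r^2 + 34*r - 120) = (r - 5)*(r - 3)*(r^3 - 5*r^2 - 2*r + 24) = (r - 5)*(r - 3)*(r + 2)*(r^2 - 7*r + 12) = (r - 5)*(r - 3)^2*(r + 2)*(r - 4)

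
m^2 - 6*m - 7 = (m - 7)*(m + 1)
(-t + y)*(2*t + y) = -2*t^2 + t*y + y^2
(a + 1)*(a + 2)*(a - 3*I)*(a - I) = a^4 + 3*a^3 - 4*I*a^3 - a^2 - 12*I*a^2 - 9*a - 8*I*a - 6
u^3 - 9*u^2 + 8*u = u*(u - 8)*(u - 1)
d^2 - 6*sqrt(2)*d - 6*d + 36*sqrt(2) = (d - 6)*(d - 6*sqrt(2))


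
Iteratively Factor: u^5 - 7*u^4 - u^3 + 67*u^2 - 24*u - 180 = (u + 2)*(u^4 - 9*u^3 + 17*u^2 + 33*u - 90) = (u - 3)*(u + 2)*(u^3 - 6*u^2 - u + 30) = (u - 5)*(u - 3)*(u + 2)*(u^2 - u - 6) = (u - 5)*(u - 3)*(u + 2)^2*(u - 3)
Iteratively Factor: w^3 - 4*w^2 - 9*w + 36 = (w - 3)*(w^2 - w - 12) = (w - 4)*(w - 3)*(w + 3)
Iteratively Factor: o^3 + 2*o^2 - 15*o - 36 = (o + 3)*(o^2 - o - 12) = (o - 4)*(o + 3)*(o + 3)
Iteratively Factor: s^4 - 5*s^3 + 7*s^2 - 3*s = (s - 1)*(s^3 - 4*s^2 + 3*s) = (s - 3)*(s - 1)*(s^2 - s) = (s - 3)*(s - 1)^2*(s)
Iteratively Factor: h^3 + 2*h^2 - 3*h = (h + 3)*(h^2 - h) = (h - 1)*(h + 3)*(h)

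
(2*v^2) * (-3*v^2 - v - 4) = -6*v^4 - 2*v^3 - 8*v^2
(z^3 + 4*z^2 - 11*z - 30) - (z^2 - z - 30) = z^3 + 3*z^2 - 10*z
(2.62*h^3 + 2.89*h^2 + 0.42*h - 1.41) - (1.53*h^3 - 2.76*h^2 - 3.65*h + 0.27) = 1.09*h^3 + 5.65*h^2 + 4.07*h - 1.68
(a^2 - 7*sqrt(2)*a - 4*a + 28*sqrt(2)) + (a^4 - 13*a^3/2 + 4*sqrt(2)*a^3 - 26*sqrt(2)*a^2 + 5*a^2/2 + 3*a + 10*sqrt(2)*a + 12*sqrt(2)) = a^4 - 13*a^3/2 + 4*sqrt(2)*a^3 - 26*sqrt(2)*a^2 + 7*a^2/2 - a + 3*sqrt(2)*a + 40*sqrt(2)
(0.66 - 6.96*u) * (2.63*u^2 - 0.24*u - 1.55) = -18.3048*u^3 + 3.4062*u^2 + 10.6296*u - 1.023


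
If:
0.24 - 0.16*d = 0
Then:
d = 1.50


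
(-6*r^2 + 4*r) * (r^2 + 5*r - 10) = -6*r^4 - 26*r^3 + 80*r^2 - 40*r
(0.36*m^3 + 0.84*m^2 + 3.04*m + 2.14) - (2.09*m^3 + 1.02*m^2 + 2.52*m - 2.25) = -1.73*m^3 - 0.18*m^2 + 0.52*m + 4.39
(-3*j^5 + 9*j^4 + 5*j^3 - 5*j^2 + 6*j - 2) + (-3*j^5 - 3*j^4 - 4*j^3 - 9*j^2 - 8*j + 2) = -6*j^5 + 6*j^4 + j^3 - 14*j^2 - 2*j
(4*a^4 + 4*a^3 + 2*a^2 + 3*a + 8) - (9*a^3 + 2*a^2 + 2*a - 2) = 4*a^4 - 5*a^3 + a + 10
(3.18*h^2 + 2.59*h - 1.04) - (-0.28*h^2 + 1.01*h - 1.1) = 3.46*h^2 + 1.58*h + 0.0600000000000001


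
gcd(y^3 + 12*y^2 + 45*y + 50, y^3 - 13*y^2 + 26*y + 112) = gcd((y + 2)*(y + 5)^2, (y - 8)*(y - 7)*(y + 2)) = y + 2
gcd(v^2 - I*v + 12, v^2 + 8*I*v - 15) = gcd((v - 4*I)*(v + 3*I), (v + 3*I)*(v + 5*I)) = v + 3*I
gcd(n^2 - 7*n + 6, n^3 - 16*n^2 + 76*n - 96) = n - 6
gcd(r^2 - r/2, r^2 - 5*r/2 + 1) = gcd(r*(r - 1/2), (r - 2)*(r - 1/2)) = r - 1/2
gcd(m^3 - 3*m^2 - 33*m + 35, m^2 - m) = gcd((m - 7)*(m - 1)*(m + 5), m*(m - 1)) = m - 1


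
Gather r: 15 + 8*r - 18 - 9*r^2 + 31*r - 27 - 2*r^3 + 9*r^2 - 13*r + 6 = -2*r^3 + 26*r - 24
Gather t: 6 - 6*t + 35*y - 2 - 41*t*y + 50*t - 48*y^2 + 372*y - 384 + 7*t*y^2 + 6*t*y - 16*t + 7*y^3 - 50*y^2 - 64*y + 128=t*(7*y^2 - 35*y + 28) + 7*y^3 - 98*y^2 + 343*y - 252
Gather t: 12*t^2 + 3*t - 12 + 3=12*t^2 + 3*t - 9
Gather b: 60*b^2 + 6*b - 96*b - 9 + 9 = 60*b^2 - 90*b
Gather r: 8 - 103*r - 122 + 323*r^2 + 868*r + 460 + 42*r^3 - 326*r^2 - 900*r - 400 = 42*r^3 - 3*r^2 - 135*r - 54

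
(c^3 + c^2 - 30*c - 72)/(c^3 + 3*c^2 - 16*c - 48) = (c - 6)/(c - 4)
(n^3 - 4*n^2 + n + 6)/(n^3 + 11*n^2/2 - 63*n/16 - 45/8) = 16*(n^3 - 4*n^2 + n + 6)/(16*n^3 + 88*n^2 - 63*n - 90)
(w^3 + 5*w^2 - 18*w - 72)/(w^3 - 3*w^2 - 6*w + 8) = (w^2 + 9*w + 18)/(w^2 + w - 2)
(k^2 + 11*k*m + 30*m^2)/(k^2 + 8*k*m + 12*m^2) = (k + 5*m)/(k + 2*m)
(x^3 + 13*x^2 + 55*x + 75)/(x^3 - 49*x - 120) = (x + 5)/(x - 8)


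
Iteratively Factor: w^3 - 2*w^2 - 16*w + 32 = (w - 2)*(w^2 - 16) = (w - 2)*(w + 4)*(w - 4)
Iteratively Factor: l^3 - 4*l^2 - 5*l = (l + 1)*(l^2 - 5*l) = (l - 5)*(l + 1)*(l)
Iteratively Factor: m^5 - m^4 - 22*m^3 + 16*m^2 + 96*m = (m + 4)*(m^4 - 5*m^3 - 2*m^2 + 24*m) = (m - 4)*(m + 4)*(m^3 - m^2 - 6*m) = m*(m - 4)*(m + 4)*(m^2 - m - 6) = m*(m - 4)*(m - 3)*(m + 4)*(m + 2)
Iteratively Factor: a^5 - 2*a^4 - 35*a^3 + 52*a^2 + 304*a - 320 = (a - 5)*(a^4 + 3*a^3 - 20*a^2 - 48*a + 64) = (a - 5)*(a + 4)*(a^3 - a^2 - 16*a + 16) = (a - 5)*(a + 4)^2*(a^2 - 5*a + 4) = (a - 5)*(a - 4)*(a + 4)^2*(a - 1)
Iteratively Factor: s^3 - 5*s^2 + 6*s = (s - 2)*(s^2 - 3*s) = s*(s - 2)*(s - 3)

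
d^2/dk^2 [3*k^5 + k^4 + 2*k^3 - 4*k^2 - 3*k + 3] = 60*k^3 + 12*k^2 + 12*k - 8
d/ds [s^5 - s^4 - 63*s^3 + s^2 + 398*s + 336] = 5*s^4 - 4*s^3 - 189*s^2 + 2*s + 398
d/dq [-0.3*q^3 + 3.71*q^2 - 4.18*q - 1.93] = -0.9*q^2 + 7.42*q - 4.18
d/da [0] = 0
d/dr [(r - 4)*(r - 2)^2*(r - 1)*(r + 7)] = 5*r^4 - 8*r^3 - 105*r^2 + 320*r - 236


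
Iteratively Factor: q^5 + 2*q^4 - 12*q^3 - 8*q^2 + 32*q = (q + 4)*(q^4 - 2*q^3 - 4*q^2 + 8*q) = q*(q + 4)*(q^3 - 2*q^2 - 4*q + 8) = q*(q + 2)*(q + 4)*(q^2 - 4*q + 4) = q*(q - 2)*(q + 2)*(q + 4)*(q - 2)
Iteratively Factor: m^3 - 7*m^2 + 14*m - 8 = (m - 4)*(m^2 - 3*m + 2) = (m - 4)*(m - 2)*(m - 1)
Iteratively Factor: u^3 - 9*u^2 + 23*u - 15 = (u - 3)*(u^2 - 6*u + 5) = (u - 5)*(u - 3)*(u - 1)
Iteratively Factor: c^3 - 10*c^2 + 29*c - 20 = (c - 5)*(c^2 - 5*c + 4) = (c - 5)*(c - 4)*(c - 1)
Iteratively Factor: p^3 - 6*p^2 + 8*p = (p)*(p^2 - 6*p + 8) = p*(p - 2)*(p - 4)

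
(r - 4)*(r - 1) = r^2 - 5*r + 4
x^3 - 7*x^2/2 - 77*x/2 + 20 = (x - 8)*(x - 1/2)*(x + 5)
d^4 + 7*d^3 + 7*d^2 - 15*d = d*(d - 1)*(d + 3)*(d + 5)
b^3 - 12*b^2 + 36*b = b*(b - 6)^2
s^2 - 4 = (s - 2)*(s + 2)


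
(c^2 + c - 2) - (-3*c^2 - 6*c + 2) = 4*c^2 + 7*c - 4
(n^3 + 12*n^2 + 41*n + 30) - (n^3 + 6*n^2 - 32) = 6*n^2 + 41*n + 62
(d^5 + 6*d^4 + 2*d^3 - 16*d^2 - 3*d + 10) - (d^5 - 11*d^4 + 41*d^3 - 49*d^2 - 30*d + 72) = 17*d^4 - 39*d^3 + 33*d^2 + 27*d - 62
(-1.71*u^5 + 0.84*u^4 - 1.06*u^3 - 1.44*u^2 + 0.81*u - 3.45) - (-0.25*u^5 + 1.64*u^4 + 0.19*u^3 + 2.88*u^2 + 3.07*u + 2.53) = -1.46*u^5 - 0.8*u^4 - 1.25*u^3 - 4.32*u^2 - 2.26*u - 5.98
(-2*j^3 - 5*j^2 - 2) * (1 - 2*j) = 4*j^4 + 8*j^3 - 5*j^2 + 4*j - 2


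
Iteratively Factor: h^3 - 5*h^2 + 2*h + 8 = (h - 4)*(h^2 - h - 2) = (h - 4)*(h + 1)*(h - 2)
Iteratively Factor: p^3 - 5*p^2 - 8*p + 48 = (p + 3)*(p^2 - 8*p + 16) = (p - 4)*(p + 3)*(p - 4)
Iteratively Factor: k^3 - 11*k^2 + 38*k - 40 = (k - 2)*(k^2 - 9*k + 20) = (k - 5)*(k - 2)*(k - 4)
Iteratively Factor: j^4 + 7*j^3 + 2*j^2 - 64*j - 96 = (j + 2)*(j^3 + 5*j^2 - 8*j - 48) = (j - 3)*(j + 2)*(j^2 + 8*j + 16) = (j - 3)*(j + 2)*(j + 4)*(j + 4)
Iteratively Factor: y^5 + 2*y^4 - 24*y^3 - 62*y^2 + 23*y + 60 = (y + 1)*(y^4 + y^3 - 25*y^2 - 37*y + 60) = (y + 1)*(y + 3)*(y^3 - 2*y^2 - 19*y + 20) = (y + 1)*(y + 3)*(y + 4)*(y^2 - 6*y + 5) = (y - 5)*(y + 1)*(y + 3)*(y + 4)*(y - 1)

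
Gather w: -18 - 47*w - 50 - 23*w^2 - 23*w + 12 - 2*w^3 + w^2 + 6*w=-2*w^3 - 22*w^2 - 64*w - 56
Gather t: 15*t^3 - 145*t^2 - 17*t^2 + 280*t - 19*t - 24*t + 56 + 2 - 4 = 15*t^3 - 162*t^2 + 237*t + 54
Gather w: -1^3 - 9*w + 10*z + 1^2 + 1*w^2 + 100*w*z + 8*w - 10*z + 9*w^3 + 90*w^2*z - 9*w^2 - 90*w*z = 9*w^3 + w^2*(90*z - 8) + w*(10*z - 1)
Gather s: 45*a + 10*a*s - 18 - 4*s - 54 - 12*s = 45*a + s*(10*a - 16) - 72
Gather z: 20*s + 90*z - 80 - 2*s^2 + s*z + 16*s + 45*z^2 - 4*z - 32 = -2*s^2 + 36*s + 45*z^2 + z*(s + 86) - 112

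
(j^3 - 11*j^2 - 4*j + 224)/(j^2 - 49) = (j^2 - 4*j - 32)/(j + 7)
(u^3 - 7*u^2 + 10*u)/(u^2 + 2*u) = (u^2 - 7*u + 10)/(u + 2)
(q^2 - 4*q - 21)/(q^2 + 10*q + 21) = (q - 7)/(q + 7)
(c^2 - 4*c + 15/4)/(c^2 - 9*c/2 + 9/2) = (c - 5/2)/(c - 3)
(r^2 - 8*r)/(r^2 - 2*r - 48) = r/(r + 6)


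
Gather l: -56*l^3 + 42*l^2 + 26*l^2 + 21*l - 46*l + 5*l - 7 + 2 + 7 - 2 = -56*l^3 + 68*l^2 - 20*l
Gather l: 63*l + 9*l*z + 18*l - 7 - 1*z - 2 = l*(9*z + 81) - z - 9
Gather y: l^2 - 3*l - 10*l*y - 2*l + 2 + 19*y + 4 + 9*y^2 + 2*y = l^2 - 5*l + 9*y^2 + y*(21 - 10*l) + 6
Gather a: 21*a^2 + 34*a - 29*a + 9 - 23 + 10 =21*a^2 + 5*a - 4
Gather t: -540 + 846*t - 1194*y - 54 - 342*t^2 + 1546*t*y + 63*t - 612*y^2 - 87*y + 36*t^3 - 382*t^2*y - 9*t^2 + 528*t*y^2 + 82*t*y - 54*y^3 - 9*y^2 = 36*t^3 + t^2*(-382*y - 351) + t*(528*y^2 + 1628*y + 909) - 54*y^3 - 621*y^2 - 1281*y - 594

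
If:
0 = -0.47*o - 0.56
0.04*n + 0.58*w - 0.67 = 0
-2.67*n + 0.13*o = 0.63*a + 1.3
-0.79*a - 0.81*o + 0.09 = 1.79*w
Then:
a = -1.32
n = -0.23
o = -1.19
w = 1.17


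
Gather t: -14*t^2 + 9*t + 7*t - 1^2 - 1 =-14*t^2 + 16*t - 2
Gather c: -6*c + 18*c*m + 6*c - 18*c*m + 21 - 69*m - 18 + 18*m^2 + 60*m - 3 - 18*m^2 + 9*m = 0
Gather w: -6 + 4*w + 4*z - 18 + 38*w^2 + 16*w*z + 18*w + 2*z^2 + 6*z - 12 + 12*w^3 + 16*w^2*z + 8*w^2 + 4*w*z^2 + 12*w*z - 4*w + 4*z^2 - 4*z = 12*w^3 + w^2*(16*z + 46) + w*(4*z^2 + 28*z + 18) + 6*z^2 + 6*z - 36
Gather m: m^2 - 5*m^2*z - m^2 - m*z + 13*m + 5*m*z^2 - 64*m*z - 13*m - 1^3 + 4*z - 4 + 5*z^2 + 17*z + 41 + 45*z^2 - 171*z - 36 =-5*m^2*z + m*(5*z^2 - 65*z) + 50*z^2 - 150*z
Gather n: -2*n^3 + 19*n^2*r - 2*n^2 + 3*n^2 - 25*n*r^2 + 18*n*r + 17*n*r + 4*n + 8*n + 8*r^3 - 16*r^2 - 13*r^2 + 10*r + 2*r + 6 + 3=-2*n^3 + n^2*(19*r + 1) + n*(-25*r^2 + 35*r + 12) + 8*r^3 - 29*r^2 + 12*r + 9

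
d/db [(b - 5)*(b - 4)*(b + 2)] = 3*b^2 - 14*b + 2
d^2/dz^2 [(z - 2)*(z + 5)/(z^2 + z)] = 4*(z^3 - 15*z^2 - 15*z - 5)/(z^3*(z^3 + 3*z^2 + 3*z + 1))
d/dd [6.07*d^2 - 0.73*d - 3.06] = 12.14*d - 0.73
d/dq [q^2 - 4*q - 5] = 2*q - 4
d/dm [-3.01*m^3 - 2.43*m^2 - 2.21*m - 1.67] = -9.03*m^2 - 4.86*m - 2.21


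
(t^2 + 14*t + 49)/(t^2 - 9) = (t^2 + 14*t + 49)/(t^2 - 9)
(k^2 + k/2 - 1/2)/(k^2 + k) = (k - 1/2)/k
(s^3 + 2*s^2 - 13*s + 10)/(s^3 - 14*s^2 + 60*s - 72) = (s^2 + 4*s - 5)/(s^2 - 12*s + 36)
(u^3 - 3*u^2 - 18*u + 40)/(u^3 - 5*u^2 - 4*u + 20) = (u + 4)/(u + 2)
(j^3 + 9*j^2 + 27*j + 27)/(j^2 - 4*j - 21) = (j^2 + 6*j + 9)/(j - 7)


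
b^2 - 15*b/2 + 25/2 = (b - 5)*(b - 5/2)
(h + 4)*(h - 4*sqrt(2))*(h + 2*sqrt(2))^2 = h^4 + 4*h^3 - 24*h^2 - 96*h - 32*sqrt(2)*h - 128*sqrt(2)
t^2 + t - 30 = (t - 5)*(t + 6)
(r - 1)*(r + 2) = r^2 + r - 2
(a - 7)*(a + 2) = a^2 - 5*a - 14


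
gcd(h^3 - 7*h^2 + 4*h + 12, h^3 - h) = h + 1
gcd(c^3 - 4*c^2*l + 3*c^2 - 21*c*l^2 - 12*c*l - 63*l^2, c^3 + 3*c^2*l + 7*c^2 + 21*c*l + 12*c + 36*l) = c^2 + 3*c*l + 3*c + 9*l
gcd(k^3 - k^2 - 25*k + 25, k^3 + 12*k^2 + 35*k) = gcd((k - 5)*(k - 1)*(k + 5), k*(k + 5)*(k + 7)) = k + 5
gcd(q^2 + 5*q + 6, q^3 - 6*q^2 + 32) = q + 2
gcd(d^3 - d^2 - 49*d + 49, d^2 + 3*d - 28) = d + 7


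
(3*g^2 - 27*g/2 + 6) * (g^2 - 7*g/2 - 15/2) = 3*g^4 - 24*g^3 + 123*g^2/4 + 321*g/4 - 45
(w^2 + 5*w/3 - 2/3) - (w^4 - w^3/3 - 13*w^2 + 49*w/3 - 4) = -w^4 + w^3/3 + 14*w^2 - 44*w/3 + 10/3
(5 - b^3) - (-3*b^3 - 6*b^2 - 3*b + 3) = 2*b^3 + 6*b^2 + 3*b + 2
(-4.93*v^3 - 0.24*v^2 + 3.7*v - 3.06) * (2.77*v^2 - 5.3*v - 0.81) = -13.6561*v^5 + 25.4642*v^4 + 15.5143*v^3 - 27.8918*v^2 + 13.221*v + 2.4786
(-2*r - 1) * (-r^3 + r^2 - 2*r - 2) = 2*r^4 - r^3 + 3*r^2 + 6*r + 2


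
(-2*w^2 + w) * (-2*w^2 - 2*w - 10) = 4*w^4 + 2*w^3 + 18*w^2 - 10*w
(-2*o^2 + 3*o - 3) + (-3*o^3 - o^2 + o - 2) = -3*o^3 - 3*o^2 + 4*o - 5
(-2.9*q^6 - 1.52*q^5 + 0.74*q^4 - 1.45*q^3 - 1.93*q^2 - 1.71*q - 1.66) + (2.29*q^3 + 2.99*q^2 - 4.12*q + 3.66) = -2.9*q^6 - 1.52*q^5 + 0.74*q^4 + 0.84*q^3 + 1.06*q^2 - 5.83*q + 2.0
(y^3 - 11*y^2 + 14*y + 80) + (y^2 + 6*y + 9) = y^3 - 10*y^2 + 20*y + 89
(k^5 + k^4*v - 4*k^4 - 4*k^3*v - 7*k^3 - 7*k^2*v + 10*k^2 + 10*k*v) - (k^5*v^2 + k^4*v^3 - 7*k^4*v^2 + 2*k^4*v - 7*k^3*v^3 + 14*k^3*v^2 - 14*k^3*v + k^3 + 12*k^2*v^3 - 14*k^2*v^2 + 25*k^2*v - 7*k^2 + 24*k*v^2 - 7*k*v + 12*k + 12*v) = -k^5*v^2 + k^5 - k^4*v^3 + 7*k^4*v^2 - k^4*v - 4*k^4 + 7*k^3*v^3 - 14*k^3*v^2 + 10*k^3*v - 8*k^3 - 12*k^2*v^3 + 14*k^2*v^2 - 32*k^2*v + 17*k^2 - 24*k*v^2 + 17*k*v - 12*k - 12*v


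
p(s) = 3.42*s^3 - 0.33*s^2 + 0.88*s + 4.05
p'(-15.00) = 2319.28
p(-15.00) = -11625.90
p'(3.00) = 91.24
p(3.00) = 96.06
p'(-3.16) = 105.42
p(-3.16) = -109.94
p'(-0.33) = 2.22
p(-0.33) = 3.60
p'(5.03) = 257.15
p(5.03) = 435.37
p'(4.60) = 214.95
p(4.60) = 334.00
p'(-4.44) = 206.07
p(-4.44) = -305.71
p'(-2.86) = 86.69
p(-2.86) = -81.17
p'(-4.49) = 210.69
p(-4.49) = -316.13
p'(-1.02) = 12.23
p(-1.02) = -0.82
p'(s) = 10.26*s^2 - 0.66*s + 0.88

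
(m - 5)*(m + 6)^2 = m^3 + 7*m^2 - 24*m - 180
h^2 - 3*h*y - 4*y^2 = (h - 4*y)*(h + y)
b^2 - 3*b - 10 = (b - 5)*(b + 2)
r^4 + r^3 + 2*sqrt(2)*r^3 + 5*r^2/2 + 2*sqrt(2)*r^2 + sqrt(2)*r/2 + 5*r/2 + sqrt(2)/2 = (r + 1)*(r + sqrt(2)/2)^2*(r + sqrt(2))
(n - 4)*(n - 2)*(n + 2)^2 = n^4 - 2*n^3 - 12*n^2 + 8*n + 32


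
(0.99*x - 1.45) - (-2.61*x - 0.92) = 3.6*x - 0.53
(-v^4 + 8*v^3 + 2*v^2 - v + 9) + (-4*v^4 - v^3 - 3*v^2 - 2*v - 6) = -5*v^4 + 7*v^3 - v^2 - 3*v + 3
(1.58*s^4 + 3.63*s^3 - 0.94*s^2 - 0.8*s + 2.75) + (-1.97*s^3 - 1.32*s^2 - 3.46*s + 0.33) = 1.58*s^4 + 1.66*s^3 - 2.26*s^2 - 4.26*s + 3.08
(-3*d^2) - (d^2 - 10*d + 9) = -4*d^2 + 10*d - 9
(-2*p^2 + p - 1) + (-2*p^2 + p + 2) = -4*p^2 + 2*p + 1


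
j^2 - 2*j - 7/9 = (j - 7/3)*(j + 1/3)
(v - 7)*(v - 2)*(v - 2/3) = v^3 - 29*v^2/3 + 20*v - 28/3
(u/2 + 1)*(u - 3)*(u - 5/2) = u^3/2 - 7*u^2/4 - 7*u/4 + 15/2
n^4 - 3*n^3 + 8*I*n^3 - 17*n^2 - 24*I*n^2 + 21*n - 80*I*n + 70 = (n - 5)*(n + 2)*(n + I)*(n + 7*I)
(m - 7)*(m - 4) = m^2 - 11*m + 28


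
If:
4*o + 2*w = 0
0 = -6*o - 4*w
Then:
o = 0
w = 0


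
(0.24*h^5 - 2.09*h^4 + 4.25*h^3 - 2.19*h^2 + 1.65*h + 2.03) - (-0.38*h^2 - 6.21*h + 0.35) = 0.24*h^5 - 2.09*h^4 + 4.25*h^3 - 1.81*h^2 + 7.86*h + 1.68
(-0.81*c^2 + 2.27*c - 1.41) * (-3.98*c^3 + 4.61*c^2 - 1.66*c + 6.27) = 3.2238*c^5 - 12.7687*c^4 + 17.4211*c^3 - 15.347*c^2 + 16.5735*c - 8.8407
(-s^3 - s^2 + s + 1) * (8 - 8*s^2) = 8*s^5 + 8*s^4 - 16*s^3 - 16*s^2 + 8*s + 8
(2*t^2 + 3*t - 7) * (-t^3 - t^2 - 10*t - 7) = -2*t^5 - 5*t^4 - 16*t^3 - 37*t^2 + 49*t + 49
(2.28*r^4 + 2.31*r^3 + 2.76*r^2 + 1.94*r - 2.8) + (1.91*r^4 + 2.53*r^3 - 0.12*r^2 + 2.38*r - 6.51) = 4.19*r^4 + 4.84*r^3 + 2.64*r^2 + 4.32*r - 9.31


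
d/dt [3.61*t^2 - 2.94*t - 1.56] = 7.22*t - 2.94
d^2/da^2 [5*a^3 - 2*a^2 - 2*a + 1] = 30*a - 4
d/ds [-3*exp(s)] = -3*exp(s)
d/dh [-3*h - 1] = -3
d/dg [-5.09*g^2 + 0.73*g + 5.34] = 0.73 - 10.18*g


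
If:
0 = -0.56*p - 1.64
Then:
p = -2.93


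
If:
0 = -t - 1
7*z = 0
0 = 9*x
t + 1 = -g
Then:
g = 0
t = -1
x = 0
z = 0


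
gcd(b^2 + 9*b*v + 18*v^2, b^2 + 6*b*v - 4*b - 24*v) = b + 6*v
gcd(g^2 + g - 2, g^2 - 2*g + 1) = g - 1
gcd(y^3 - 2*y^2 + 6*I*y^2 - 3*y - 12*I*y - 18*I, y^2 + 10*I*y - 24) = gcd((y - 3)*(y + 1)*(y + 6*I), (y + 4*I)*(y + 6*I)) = y + 6*I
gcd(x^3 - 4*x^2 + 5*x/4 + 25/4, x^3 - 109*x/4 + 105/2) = x - 5/2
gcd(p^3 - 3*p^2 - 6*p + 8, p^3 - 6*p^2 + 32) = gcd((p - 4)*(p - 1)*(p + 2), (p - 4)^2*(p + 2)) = p^2 - 2*p - 8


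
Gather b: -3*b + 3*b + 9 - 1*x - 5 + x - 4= 0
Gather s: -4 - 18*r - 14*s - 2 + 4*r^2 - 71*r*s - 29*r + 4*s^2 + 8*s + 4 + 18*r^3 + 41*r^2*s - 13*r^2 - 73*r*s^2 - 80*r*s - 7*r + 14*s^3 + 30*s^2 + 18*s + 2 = 18*r^3 - 9*r^2 - 54*r + 14*s^3 + s^2*(34 - 73*r) + s*(41*r^2 - 151*r + 12)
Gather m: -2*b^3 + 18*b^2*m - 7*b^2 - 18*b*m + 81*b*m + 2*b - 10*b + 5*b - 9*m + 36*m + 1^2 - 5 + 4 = -2*b^3 - 7*b^2 - 3*b + m*(18*b^2 + 63*b + 27)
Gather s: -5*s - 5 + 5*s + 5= 0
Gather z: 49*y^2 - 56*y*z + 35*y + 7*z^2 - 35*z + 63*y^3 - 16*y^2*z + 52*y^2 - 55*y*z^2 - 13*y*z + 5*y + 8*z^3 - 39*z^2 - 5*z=63*y^3 + 101*y^2 + 40*y + 8*z^3 + z^2*(-55*y - 32) + z*(-16*y^2 - 69*y - 40)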